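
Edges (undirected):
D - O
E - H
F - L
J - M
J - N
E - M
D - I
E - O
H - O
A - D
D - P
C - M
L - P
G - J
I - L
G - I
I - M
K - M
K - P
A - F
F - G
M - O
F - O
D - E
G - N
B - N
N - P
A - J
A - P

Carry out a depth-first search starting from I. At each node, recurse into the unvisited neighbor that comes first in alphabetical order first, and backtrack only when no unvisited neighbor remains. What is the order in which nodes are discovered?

Visit I
I → D
D → A
A → F
F → G
G → J
J → M
M → C
M → E
E → H
H → O
M → K
K → P
P → L
P → N
N → B

I D A F G J M C E H O K P L N B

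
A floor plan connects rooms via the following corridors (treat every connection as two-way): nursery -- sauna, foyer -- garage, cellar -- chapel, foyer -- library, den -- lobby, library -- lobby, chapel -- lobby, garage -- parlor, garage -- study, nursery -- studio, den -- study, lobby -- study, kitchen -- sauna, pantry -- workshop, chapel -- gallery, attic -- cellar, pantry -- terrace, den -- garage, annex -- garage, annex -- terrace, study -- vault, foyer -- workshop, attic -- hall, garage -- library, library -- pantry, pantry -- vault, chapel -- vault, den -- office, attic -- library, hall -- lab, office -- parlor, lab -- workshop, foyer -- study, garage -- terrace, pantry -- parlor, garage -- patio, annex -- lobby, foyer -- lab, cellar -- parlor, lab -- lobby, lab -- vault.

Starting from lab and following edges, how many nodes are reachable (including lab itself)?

20

BFS from lab visits: lab, foyer, hall, lobby, vault, workshop, garage, library, study, attic, annex, chapel, den, pantry, parlor, patio, terrace, cellar, gallery, office
Reachable nodes: 20 of 24 total.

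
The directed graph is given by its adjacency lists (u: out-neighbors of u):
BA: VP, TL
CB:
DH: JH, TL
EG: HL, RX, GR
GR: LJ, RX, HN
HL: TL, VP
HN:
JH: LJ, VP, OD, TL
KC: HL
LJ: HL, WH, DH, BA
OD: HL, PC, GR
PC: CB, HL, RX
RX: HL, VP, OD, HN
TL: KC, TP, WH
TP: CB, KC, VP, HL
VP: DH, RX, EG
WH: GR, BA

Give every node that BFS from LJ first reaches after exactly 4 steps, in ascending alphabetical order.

Level 0: LJ
Level 1: BA, DH, HL, WH
Level 2: GR, JH, TL, VP
Level 3: EG, HN, KC, OD, RX, TP
Level 4: CB, PC

CB, PC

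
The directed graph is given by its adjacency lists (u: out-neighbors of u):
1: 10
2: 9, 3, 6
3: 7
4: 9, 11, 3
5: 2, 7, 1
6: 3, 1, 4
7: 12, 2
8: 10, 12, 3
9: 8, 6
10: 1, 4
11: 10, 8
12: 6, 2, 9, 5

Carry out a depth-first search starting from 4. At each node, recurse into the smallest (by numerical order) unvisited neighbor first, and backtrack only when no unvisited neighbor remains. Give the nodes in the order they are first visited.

4 → 3 → 7 → 2 → 6 → 1 → 10 → 9 → 8 → 12 → 5 → 11

Visit 4
4 → 3
3 → 7
7 → 2
2 → 6
6 → 1
1 → 10
2 → 9
9 → 8
8 → 12
12 → 5
4 → 11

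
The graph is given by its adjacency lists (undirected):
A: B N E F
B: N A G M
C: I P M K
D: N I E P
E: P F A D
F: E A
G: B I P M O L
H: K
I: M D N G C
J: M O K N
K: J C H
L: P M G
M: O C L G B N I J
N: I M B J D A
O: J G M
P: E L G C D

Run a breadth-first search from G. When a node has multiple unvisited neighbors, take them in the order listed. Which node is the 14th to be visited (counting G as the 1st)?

F

Visit G; enqueue B, I, P, M, O, L → queue [B, I, P, M, O, L]
Visit B; enqueue N, A → queue [I, P, M, O, L, N, A]
Visit I; enqueue D, C → queue [P, M, O, L, N, A, D, C]
Visit P; enqueue E → queue [M, O, L, N, A, D, C, E]
Visit M; enqueue J → queue [O, L, N, A, D, C, E, J]
Visit O → queue [L, N, A, D, C, E, J]
Visit L → queue [N, A, D, C, E, J]
Visit N → queue [A, D, C, E, J]
Visit A; enqueue F → queue [D, C, E, J, F]
Visit D → queue [C, E, J, F]
Visit C; enqueue K → queue [E, J, F, K]
Visit E → queue [J, F, K]
Visit J → queue [F, K]
Visit F → queue [K]
Visit K; enqueue H → queue [H]
Visit H → queue []

Visit order: G, B, I, P, M, O, L, N, A, D, C, E, J, F, K, H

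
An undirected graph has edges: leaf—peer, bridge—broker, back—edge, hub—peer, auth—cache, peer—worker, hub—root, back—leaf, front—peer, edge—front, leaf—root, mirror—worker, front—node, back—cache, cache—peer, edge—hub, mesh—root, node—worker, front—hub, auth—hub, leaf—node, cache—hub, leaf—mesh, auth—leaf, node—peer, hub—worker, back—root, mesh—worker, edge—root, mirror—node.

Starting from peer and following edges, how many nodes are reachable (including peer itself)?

13

BFS from peer visits: peer, worker, node, leaf, hub, front, cache, mirror, mesh, root, back, auth, edge
Reachable nodes: 13 of 15 total.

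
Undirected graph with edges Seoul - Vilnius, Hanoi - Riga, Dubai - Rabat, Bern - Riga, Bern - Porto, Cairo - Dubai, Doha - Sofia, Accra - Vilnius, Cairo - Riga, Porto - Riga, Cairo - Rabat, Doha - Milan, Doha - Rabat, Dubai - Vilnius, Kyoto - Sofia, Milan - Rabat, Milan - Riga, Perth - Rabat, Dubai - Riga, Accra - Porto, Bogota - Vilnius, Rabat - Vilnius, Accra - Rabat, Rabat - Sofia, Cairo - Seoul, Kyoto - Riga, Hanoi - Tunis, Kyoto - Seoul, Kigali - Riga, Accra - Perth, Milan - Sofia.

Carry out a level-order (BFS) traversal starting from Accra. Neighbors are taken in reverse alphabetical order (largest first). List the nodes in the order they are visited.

Accra, Vilnius, Rabat, Porto, Perth, Seoul, Dubai, Bogota, Sofia, Milan, Doha, Cairo, Riga, Bern, Kyoto, Kigali, Hanoi, Tunis

Visit Accra; enqueue Vilnius, Rabat, Porto, Perth → queue [Vilnius, Rabat, Porto, Perth]
Visit Vilnius; enqueue Seoul, Dubai, Bogota → queue [Rabat, Porto, Perth, Seoul, Dubai, Bogota]
Visit Rabat; enqueue Sofia, Milan, Doha, Cairo → queue [Porto, Perth, Seoul, Dubai, Bogota, Sofia, Milan, Doha, Cairo]
Visit Porto; enqueue Riga, Bern → queue [Perth, Seoul, Dubai, Bogota, Sofia, Milan, Doha, Cairo, Riga, Bern]
Visit Perth → queue [Seoul, Dubai, Bogota, Sofia, Milan, Doha, Cairo, Riga, Bern]
Visit Seoul; enqueue Kyoto → queue [Dubai, Bogota, Sofia, Milan, Doha, Cairo, Riga, Bern, Kyoto]
Visit Dubai → queue [Bogota, Sofia, Milan, Doha, Cairo, Riga, Bern, Kyoto]
Visit Bogota → queue [Sofia, Milan, Doha, Cairo, Riga, Bern, Kyoto]
Visit Sofia → queue [Milan, Doha, Cairo, Riga, Bern, Kyoto]
Visit Milan → queue [Doha, Cairo, Riga, Bern, Kyoto]
Visit Doha → queue [Cairo, Riga, Bern, Kyoto]
Visit Cairo → queue [Riga, Bern, Kyoto]
Visit Riga; enqueue Kigali, Hanoi → queue [Bern, Kyoto, Kigali, Hanoi]
Visit Bern → queue [Kyoto, Kigali, Hanoi]
Visit Kyoto → queue [Kigali, Hanoi]
Visit Kigali → queue [Hanoi]
Visit Hanoi; enqueue Tunis → queue [Tunis]
Visit Tunis → queue []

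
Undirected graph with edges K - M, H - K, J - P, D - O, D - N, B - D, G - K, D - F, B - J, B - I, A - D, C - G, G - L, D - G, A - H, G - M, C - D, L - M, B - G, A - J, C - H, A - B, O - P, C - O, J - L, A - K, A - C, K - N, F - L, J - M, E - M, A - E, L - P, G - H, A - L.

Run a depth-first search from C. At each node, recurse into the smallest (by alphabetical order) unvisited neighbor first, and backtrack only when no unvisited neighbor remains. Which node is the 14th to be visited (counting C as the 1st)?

O

Visit C
C → A
A → B
B → D
D → F
F → L
L → G
G → H
H → K
K → M
M → E
M → J
J → P
P → O
K → N
B → I

Visit order: C, A, B, D, F, L, G, H, K, M, E, J, P, O, N, I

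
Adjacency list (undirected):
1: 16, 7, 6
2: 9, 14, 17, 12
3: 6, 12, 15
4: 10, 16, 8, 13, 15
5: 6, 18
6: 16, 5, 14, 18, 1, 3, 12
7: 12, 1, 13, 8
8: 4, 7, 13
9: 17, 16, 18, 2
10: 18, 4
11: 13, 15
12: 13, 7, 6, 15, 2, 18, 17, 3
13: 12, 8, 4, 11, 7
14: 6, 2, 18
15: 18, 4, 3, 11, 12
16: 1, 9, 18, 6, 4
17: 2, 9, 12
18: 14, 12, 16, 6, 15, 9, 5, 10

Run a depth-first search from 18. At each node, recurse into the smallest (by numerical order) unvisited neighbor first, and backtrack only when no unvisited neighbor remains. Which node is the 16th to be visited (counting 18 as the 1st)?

16

Visit 18
18 → 5
5 → 6
6 → 1
1 → 7
7 → 8
8 → 4
4 → 10
4 → 13
13 → 11
11 → 15
15 → 3
3 → 12
12 → 2
2 → 9
9 → 16
9 → 17
2 → 14

Visit order: 18, 5, 6, 1, 7, 8, 4, 10, 13, 11, 15, 3, 12, 2, 9, 16, 17, 14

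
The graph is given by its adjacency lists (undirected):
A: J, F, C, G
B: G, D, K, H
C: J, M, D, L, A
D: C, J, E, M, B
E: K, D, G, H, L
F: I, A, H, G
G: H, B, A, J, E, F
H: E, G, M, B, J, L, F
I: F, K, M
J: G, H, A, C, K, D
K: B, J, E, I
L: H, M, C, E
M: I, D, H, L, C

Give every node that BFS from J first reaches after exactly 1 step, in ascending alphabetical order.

A, C, D, G, H, K

Level 0: J
Level 1: A, C, D, G, H, K
Level 2: B, E, F, I, L, M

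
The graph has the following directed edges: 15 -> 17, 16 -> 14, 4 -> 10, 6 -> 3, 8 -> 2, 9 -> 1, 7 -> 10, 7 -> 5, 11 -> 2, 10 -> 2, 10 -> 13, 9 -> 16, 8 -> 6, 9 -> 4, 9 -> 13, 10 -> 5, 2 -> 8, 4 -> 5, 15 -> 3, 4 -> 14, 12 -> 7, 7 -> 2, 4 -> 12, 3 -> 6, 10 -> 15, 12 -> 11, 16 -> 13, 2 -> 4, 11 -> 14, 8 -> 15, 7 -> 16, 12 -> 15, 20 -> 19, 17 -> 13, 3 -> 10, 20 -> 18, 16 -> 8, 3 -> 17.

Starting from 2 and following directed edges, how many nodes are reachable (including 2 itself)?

15

BFS from 2 visits: 2, 4, 8, 5, 10, 12, 14, 6, 15, 13, 7, 11, 3, 17, 16
Reachable nodes: 15 of 20 total.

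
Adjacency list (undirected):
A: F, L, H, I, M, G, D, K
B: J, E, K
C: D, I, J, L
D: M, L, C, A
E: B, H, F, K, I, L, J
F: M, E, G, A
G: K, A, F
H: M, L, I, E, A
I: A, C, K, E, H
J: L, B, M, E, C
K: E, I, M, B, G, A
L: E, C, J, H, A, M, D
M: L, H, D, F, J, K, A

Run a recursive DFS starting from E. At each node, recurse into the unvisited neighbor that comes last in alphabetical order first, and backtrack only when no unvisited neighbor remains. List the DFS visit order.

E → L → M → K → I → H → A → G → F → D → C → J → B

Visit E
E → L
L → M
M → K
K → I
I → H
H → A
A → G
G → F
A → D
D → C
C → J
J → B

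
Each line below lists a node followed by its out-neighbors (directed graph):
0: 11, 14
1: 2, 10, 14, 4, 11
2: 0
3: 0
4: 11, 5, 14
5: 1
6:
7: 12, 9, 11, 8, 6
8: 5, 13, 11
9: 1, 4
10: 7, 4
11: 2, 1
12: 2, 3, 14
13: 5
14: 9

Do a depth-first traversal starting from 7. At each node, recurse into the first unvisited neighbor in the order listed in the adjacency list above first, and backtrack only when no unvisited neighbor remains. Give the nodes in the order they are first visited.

7 -> 12 -> 2 -> 0 -> 11 -> 1 -> 10 -> 4 -> 5 -> 14 -> 9 -> 3 -> 8 -> 13 -> 6

Visit 7
7 → 12
12 → 2
2 → 0
0 → 11
11 → 1
1 → 10
10 → 4
4 → 5
4 → 14
14 → 9
12 → 3
7 → 8
8 → 13
7 → 6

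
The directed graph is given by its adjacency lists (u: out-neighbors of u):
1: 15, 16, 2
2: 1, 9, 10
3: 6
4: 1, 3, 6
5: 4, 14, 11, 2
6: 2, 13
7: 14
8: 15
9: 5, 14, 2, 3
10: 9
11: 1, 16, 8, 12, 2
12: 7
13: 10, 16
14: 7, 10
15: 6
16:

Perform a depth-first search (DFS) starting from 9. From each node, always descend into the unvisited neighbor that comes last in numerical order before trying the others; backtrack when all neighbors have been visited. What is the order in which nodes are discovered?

9, 14, 10, 7, 5, 11, 16, 12, 8, 15, 6, 13, 2, 1, 4, 3

Visit 9
9 → 14
14 → 10
14 → 7
9 → 5
5 → 11
11 → 16
11 → 12
11 → 8
8 → 15
15 → 6
6 → 13
6 → 2
2 → 1
5 → 4
4 → 3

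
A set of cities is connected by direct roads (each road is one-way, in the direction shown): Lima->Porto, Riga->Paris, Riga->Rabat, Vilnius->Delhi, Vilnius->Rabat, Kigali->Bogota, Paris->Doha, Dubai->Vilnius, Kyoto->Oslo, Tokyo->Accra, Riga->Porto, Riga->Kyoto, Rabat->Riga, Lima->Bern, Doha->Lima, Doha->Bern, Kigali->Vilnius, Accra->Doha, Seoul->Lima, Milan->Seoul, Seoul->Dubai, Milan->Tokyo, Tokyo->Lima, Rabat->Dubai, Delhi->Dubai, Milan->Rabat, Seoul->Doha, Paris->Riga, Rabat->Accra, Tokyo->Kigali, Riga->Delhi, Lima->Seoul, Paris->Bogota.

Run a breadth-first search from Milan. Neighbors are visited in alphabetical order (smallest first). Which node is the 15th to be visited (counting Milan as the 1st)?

Porto

Visit Milan; enqueue Rabat, Seoul, Tokyo → queue [Rabat, Seoul, Tokyo]
Visit Rabat; enqueue Accra, Dubai, Riga → queue [Seoul, Tokyo, Accra, Dubai, Riga]
Visit Seoul; enqueue Doha, Lima → queue [Tokyo, Accra, Dubai, Riga, Doha, Lima]
Visit Tokyo; enqueue Kigali → queue [Accra, Dubai, Riga, Doha, Lima, Kigali]
Visit Accra → queue [Dubai, Riga, Doha, Lima, Kigali]
Visit Dubai; enqueue Vilnius → queue [Riga, Doha, Lima, Kigali, Vilnius]
Visit Riga; enqueue Delhi, Kyoto, Paris, Porto → queue [Doha, Lima, Kigali, Vilnius, Delhi, Kyoto, Paris, Porto]
Visit Doha; enqueue Bern → queue [Lima, Kigali, Vilnius, Delhi, Kyoto, Paris, Porto, Bern]
Visit Lima → queue [Kigali, Vilnius, Delhi, Kyoto, Paris, Porto, Bern]
Visit Kigali; enqueue Bogota → queue [Vilnius, Delhi, Kyoto, Paris, Porto, Bern, Bogota]
Visit Vilnius → queue [Delhi, Kyoto, Paris, Porto, Bern, Bogota]
Visit Delhi → queue [Kyoto, Paris, Porto, Bern, Bogota]
Visit Kyoto; enqueue Oslo → queue [Paris, Porto, Bern, Bogota, Oslo]
Visit Paris → queue [Porto, Bern, Bogota, Oslo]
Visit Porto → queue [Bern, Bogota, Oslo]
Visit Bern → queue [Bogota, Oslo]
Visit Bogota → queue [Oslo]
Visit Oslo → queue []

Visit order: Milan, Rabat, Seoul, Tokyo, Accra, Dubai, Riga, Doha, Lima, Kigali, Vilnius, Delhi, Kyoto, Paris, Porto, Bern, Bogota, Oslo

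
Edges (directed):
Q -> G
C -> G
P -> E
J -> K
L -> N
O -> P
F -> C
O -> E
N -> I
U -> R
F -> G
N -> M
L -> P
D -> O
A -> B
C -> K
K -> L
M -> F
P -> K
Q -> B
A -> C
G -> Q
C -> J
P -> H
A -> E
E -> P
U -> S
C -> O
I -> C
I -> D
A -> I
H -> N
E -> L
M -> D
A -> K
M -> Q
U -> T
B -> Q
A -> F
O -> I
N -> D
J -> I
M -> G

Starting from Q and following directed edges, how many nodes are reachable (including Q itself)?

BFS from Q visits: Q, B, G
Reachable nodes: 3 of 21 total.

3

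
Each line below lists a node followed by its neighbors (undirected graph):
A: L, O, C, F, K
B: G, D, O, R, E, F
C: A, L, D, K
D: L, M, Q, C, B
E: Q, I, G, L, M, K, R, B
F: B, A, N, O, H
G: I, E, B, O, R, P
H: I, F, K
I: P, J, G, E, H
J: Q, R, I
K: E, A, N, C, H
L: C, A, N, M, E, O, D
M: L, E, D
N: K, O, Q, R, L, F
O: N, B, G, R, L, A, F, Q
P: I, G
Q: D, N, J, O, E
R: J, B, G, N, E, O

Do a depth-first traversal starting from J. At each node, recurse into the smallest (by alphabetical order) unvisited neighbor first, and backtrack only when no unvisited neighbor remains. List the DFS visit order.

J → I → E → B → D → C → A → F → H → K → N → L → M → O → G → P → R → Q

Visit J
J → I
I → E
E → B
B → D
D → C
C → A
A → F
F → H
H → K
K → N
N → L
L → M
L → O
O → G
G → P
G → R
O → Q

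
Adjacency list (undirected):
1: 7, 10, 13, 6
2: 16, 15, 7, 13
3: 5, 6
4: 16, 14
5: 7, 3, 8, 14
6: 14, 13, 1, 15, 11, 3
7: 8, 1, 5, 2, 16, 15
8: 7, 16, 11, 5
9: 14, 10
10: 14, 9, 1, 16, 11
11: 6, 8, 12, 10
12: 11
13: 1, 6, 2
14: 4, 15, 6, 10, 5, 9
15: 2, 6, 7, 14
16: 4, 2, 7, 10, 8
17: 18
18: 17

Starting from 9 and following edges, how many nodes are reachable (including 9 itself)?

BFS from 9 visits: 9, 14, 10, 4, 15, 6, 5, 1, 16, 11, 2, 7, 13, 3, 8, 12
Reachable nodes: 16 of 18 total.

16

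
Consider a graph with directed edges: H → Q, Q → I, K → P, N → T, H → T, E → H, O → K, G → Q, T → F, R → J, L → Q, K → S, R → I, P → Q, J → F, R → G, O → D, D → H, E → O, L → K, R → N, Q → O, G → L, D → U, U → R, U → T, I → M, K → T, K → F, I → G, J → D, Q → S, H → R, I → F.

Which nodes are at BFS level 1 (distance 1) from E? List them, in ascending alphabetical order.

Level 0: E
Level 1: H, O
Level 2: D, K, Q, R, T
Level 3: F, G, I, J, N, P, S, U
Level 4: L, M

H, O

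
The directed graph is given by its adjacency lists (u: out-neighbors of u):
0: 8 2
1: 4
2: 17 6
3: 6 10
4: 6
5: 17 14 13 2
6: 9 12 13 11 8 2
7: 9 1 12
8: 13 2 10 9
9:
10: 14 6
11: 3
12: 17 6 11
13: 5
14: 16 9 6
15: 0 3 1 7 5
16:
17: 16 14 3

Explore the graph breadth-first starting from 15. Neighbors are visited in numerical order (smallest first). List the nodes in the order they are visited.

15 0 1 3 5 7 2 8 4 6 10 13 14 17 9 12 11 16

Visit 15; enqueue 0, 1, 3, 5, 7 → queue [0, 1, 3, 5, 7]
Visit 0; enqueue 2, 8 → queue [1, 3, 5, 7, 2, 8]
Visit 1; enqueue 4 → queue [3, 5, 7, 2, 8, 4]
Visit 3; enqueue 6, 10 → queue [5, 7, 2, 8, 4, 6, 10]
Visit 5; enqueue 13, 14, 17 → queue [7, 2, 8, 4, 6, 10, 13, 14, 17]
Visit 7; enqueue 9, 12 → queue [2, 8, 4, 6, 10, 13, 14, 17, 9, 12]
Visit 2 → queue [8, 4, 6, 10, 13, 14, 17, 9, 12]
Visit 8 → queue [4, 6, 10, 13, 14, 17, 9, 12]
Visit 4 → queue [6, 10, 13, 14, 17, 9, 12]
Visit 6; enqueue 11 → queue [10, 13, 14, 17, 9, 12, 11]
Visit 10 → queue [13, 14, 17, 9, 12, 11]
Visit 13 → queue [14, 17, 9, 12, 11]
Visit 14; enqueue 16 → queue [17, 9, 12, 11, 16]
Visit 17 → queue [9, 12, 11, 16]
Visit 9 → queue [12, 11, 16]
Visit 12 → queue [11, 16]
Visit 11 → queue [16]
Visit 16 → queue []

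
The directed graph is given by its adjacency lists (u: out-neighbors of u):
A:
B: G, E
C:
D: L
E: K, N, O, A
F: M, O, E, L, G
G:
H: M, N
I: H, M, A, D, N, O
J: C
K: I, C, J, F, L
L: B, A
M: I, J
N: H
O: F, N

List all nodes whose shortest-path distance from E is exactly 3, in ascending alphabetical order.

Level 0: E
Level 1: A, K, N, O
Level 2: C, F, H, I, J, L
Level 3: B, D, G, M

B, D, G, M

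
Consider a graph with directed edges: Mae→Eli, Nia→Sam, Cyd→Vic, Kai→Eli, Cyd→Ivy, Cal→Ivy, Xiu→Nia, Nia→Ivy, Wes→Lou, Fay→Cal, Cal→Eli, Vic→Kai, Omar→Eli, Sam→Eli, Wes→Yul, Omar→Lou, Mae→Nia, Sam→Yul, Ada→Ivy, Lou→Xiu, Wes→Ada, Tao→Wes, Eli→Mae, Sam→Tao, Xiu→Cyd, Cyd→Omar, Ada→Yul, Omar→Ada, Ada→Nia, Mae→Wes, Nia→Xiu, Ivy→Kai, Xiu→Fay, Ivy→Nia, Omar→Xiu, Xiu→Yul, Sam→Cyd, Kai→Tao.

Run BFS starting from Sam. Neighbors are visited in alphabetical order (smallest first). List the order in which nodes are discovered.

Visit Sam; enqueue Cyd, Eli, Tao, Yul → queue [Cyd, Eli, Tao, Yul]
Visit Cyd; enqueue Ivy, Omar, Vic → queue [Eli, Tao, Yul, Ivy, Omar, Vic]
Visit Eli; enqueue Mae → queue [Tao, Yul, Ivy, Omar, Vic, Mae]
Visit Tao; enqueue Wes → queue [Yul, Ivy, Omar, Vic, Mae, Wes]
Visit Yul → queue [Ivy, Omar, Vic, Mae, Wes]
Visit Ivy; enqueue Kai, Nia → queue [Omar, Vic, Mae, Wes, Kai, Nia]
Visit Omar; enqueue Ada, Lou, Xiu → queue [Vic, Mae, Wes, Kai, Nia, Ada, Lou, Xiu]
Visit Vic → queue [Mae, Wes, Kai, Nia, Ada, Lou, Xiu]
Visit Mae → queue [Wes, Kai, Nia, Ada, Lou, Xiu]
Visit Wes → queue [Kai, Nia, Ada, Lou, Xiu]
Visit Kai → queue [Nia, Ada, Lou, Xiu]
Visit Nia → queue [Ada, Lou, Xiu]
Visit Ada → queue [Lou, Xiu]
Visit Lou → queue [Xiu]
Visit Xiu; enqueue Fay → queue [Fay]
Visit Fay; enqueue Cal → queue [Cal]
Visit Cal → queue []

Sam Cyd Eli Tao Yul Ivy Omar Vic Mae Wes Kai Nia Ada Lou Xiu Fay Cal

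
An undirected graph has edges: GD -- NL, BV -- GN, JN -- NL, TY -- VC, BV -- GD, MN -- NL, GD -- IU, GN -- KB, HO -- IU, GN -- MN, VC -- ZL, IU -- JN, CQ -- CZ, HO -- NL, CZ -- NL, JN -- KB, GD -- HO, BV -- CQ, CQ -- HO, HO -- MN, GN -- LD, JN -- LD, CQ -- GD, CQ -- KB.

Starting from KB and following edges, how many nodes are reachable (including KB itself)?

BFS from KB visits: KB, JN, GN, CQ, NL, LD, IU, MN, BV, HO, GD, CZ
Reachable nodes: 12 of 15 total.

12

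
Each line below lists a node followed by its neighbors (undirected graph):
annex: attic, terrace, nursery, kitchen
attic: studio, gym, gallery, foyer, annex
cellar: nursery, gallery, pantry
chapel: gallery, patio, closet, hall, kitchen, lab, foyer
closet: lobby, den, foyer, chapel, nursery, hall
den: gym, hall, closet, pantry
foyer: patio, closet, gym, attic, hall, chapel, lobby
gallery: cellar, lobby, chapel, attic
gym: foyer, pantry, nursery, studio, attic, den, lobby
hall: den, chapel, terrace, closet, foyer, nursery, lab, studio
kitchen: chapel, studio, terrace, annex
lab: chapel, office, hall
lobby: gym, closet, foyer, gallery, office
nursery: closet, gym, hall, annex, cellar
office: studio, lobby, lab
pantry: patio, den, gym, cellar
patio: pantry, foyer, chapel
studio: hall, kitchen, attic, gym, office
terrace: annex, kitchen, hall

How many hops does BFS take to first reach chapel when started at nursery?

Level 0: nursery
Level 1: annex, cellar, closet, gym, hall
Level 2: attic, chapel, den, foyer, gallery, kitchen, lab, lobby, pantry, studio, terrace
Level 3: office, patio
chapel first appears at level 2.

2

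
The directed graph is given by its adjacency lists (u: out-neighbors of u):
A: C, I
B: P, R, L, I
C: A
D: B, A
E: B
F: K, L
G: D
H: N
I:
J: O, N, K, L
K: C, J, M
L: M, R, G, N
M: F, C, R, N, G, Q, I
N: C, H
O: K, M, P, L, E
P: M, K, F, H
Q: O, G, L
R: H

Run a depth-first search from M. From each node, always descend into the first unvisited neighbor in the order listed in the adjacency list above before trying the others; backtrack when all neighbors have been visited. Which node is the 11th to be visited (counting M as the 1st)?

Visit M
M → F
F → K
K → C
C → A
A → I
K → J
J → O
O → P
P → H
H → N
O → L
L → R
L → G
G → D
D → B
O → E
M → Q

Visit order: M, F, K, C, A, I, J, O, P, H, N, L, R, G, D, B, E, Q

N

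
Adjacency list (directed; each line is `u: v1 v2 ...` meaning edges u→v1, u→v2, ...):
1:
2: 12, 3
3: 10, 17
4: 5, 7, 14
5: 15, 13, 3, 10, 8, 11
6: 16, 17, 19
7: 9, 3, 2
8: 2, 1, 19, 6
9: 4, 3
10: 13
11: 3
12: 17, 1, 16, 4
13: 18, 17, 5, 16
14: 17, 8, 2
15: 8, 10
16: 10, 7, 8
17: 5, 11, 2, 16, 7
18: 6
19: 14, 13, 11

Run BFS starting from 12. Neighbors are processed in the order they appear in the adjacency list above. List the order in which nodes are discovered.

12, 17, 1, 16, 4, 5, 11, 2, 7, 10, 8, 14, 15, 13, 3, 9, 19, 6, 18

Visit 12; enqueue 17, 1, 16, 4 → queue [17, 1, 16, 4]
Visit 17; enqueue 5, 11, 2, 7 → queue [1, 16, 4, 5, 11, 2, 7]
Visit 1 → queue [16, 4, 5, 11, 2, 7]
Visit 16; enqueue 10, 8 → queue [4, 5, 11, 2, 7, 10, 8]
Visit 4; enqueue 14 → queue [5, 11, 2, 7, 10, 8, 14]
Visit 5; enqueue 15, 13, 3 → queue [11, 2, 7, 10, 8, 14, 15, 13, 3]
Visit 11 → queue [2, 7, 10, 8, 14, 15, 13, 3]
Visit 2 → queue [7, 10, 8, 14, 15, 13, 3]
Visit 7; enqueue 9 → queue [10, 8, 14, 15, 13, 3, 9]
Visit 10 → queue [8, 14, 15, 13, 3, 9]
Visit 8; enqueue 19, 6 → queue [14, 15, 13, 3, 9, 19, 6]
Visit 14 → queue [15, 13, 3, 9, 19, 6]
Visit 15 → queue [13, 3, 9, 19, 6]
Visit 13; enqueue 18 → queue [3, 9, 19, 6, 18]
Visit 3 → queue [9, 19, 6, 18]
Visit 9 → queue [19, 6, 18]
Visit 19 → queue [6, 18]
Visit 6 → queue [18]
Visit 18 → queue []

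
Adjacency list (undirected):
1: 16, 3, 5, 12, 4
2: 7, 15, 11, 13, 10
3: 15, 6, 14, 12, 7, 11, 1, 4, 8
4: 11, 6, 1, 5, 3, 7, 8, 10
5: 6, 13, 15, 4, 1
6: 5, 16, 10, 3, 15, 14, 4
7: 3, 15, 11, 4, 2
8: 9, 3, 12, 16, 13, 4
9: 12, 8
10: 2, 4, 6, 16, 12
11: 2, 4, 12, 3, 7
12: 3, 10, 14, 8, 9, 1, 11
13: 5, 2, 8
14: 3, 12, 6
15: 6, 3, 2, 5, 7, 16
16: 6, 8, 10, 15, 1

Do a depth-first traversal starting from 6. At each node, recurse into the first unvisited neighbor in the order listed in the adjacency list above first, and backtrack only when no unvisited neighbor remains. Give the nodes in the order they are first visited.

6, 5, 13, 2, 7, 3, 15, 16, 8, 9, 12, 10, 4, 11, 1, 14

Visit 6
6 → 5
5 → 13
13 → 2
2 → 7
7 → 3
3 → 15
15 → 16
16 → 8
8 → 9
9 → 12
12 → 10
10 → 4
4 → 11
4 → 1
12 → 14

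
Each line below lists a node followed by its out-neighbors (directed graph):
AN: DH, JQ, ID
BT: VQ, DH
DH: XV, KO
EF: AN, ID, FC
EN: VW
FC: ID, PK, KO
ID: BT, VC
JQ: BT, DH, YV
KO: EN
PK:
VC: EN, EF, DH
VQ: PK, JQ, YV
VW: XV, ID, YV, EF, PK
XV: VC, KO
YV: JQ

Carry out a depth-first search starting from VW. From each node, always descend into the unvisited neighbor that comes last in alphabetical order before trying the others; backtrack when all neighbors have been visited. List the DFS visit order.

Visit VW
VW → YV
YV → JQ
JQ → DH
DH → XV
XV → VC
VC → EN
VC → EF
EF → ID
ID → BT
BT → VQ
VQ → PK
EF → FC
FC → KO
EF → AN

VW → YV → JQ → DH → XV → VC → EN → EF → ID → BT → VQ → PK → FC → KO → AN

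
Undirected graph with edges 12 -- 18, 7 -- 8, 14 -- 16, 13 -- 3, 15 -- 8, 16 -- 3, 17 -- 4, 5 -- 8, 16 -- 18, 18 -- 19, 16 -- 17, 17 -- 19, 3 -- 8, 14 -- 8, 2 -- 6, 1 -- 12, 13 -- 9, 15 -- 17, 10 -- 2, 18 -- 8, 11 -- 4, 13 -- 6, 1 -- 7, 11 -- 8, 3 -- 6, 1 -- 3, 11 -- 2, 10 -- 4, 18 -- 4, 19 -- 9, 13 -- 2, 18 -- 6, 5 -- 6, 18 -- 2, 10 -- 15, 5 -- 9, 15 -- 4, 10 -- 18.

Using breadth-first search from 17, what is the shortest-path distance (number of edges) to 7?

Level 0: 17
Level 1: 4, 15, 16, 19
Level 2: 3, 8, 9, 10, 11, 14, 18
Level 3: 1, 2, 5, 6, 7, 12, 13
7 first appears at level 3.

3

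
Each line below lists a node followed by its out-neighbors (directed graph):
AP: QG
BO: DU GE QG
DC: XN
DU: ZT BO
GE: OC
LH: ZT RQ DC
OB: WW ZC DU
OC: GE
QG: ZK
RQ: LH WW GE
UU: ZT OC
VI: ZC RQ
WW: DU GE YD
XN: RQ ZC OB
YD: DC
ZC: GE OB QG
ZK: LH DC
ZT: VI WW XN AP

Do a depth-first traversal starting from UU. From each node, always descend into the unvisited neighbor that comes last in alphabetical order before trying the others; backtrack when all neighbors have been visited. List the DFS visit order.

UU, ZT, XN, ZC, QG, ZK, LH, RQ, WW, YD, DC, GE, OC, DU, BO, OB, VI, AP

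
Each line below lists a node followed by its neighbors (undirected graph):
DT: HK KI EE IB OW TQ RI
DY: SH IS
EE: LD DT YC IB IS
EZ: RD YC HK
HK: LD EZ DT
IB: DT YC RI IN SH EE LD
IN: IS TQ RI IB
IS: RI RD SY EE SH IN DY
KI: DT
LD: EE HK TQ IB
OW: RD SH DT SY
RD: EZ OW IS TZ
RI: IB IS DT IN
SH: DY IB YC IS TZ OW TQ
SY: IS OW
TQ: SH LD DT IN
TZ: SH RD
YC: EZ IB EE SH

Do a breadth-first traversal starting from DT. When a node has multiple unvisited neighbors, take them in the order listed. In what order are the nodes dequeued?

DT -> HK -> KI -> EE -> IB -> OW -> TQ -> RI -> LD -> EZ -> YC -> IS -> IN -> SH -> RD -> SY -> DY -> TZ

Visit DT; enqueue HK, KI, EE, IB, OW, TQ, RI → queue [HK, KI, EE, IB, OW, TQ, RI]
Visit HK; enqueue LD, EZ → queue [KI, EE, IB, OW, TQ, RI, LD, EZ]
Visit KI → queue [EE, IB, OW, TQ, RI, LD, EZ]
Visit EE; enqueue YC, IS → queue [IB, OW, TQ, RI, LD, EZ, YC, IS]
Visit IB; enqueue IN, SH → queue [OW, TQ, RI, LD, EZ, YC, IS, IN, SH]
Visit OW; enqueue RD, SY → queue [TQ, RI, LD, EZ, YC, IS, IN, SH, RD, SY]
Visit TQ → queue [RI, LD, EZ, YC, IS, IN, SH, RD, SY]
Visit RI → queue [LD, EZ, YC, IS, IN, SH, RD, SY]
Visit LD → queue [EZ, YC, IS, IN, SH, RD, SY]
Visit EZ → queue [YC, IS, IN, SH, RD, SY]
Visit YC → queue [IS, IN, SH, RD, SY]
Visit IS; enqueue DY → queue [IN, SH, RD, SY, DY]
Visit IN → queue [SH, RD, SY, DY]
Visit SH; enqueue TZ → queue [RD, SY, DY, TZ]
Visit RD → queue [SY, DY, TZ]
Visit SY → queue [DY, TZ]
Visit DY → queue [TZ]
Visit TZ → queue []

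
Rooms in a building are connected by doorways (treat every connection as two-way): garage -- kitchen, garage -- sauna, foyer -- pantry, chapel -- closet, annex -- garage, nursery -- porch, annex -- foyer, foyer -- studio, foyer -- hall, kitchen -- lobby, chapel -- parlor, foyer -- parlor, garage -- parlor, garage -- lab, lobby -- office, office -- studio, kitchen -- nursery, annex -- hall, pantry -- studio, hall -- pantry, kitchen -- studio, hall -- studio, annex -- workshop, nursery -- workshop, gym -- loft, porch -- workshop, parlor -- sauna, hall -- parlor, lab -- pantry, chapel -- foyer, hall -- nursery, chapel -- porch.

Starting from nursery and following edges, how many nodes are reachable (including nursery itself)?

17

BFS from nursery visits: nursery, hall, kitchen, porch, workshop, annex, foyer, pantry, parlor, studio, garage, lobby, chapel, lab, sauna, office, closet
Reachable nodes: 17 of 19 total.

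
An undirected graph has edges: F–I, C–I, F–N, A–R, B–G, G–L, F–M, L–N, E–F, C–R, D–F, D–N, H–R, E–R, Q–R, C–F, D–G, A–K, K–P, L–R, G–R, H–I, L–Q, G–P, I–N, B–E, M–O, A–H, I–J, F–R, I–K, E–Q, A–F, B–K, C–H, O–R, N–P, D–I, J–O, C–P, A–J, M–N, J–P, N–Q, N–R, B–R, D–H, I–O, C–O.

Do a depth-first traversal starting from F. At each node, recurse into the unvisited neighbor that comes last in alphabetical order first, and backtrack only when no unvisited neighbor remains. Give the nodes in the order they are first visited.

F, R, Q, N, P, K, I, O, M, J, A, H, D, G, L, B, E, C

Visit F
F → R
R → Q
Q → N
N → P
P → K
K → I
I → O
O → M
O → J
J → A
A → H
H → D
D → G
G → L
G → B
B → E
H → C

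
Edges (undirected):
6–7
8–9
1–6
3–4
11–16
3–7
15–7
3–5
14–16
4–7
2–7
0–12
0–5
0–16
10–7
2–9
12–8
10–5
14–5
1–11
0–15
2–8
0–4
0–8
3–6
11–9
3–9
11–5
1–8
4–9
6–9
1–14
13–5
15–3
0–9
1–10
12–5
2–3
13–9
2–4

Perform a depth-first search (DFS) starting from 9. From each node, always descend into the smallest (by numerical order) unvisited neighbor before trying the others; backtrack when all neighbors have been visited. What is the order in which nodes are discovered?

Visit 9
9 → 0
0 → 4
4 → 2
2 → 3
3 → 5
5 → 10
10 → 1
1 → 6
6 → 7
7 → 15
1 → 8
8 → 12
1 → 11
11 → 16
16 → 14
5 → 13

9, 0, 4, 2, 3, 5, 10, 1, 6, 7, 15, 8, 12, 11, 16, 14, 13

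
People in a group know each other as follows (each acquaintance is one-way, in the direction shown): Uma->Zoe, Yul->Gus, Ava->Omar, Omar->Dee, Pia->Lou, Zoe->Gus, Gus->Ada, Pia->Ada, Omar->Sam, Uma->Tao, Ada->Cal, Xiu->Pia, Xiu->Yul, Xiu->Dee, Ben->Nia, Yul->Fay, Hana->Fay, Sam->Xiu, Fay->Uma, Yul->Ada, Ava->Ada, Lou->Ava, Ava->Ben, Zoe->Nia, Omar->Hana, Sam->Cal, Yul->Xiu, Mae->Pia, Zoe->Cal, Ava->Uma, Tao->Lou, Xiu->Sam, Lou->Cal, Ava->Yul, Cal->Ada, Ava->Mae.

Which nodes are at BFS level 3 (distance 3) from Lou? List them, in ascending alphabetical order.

Level 0: Lou
Level 1: Ava, Cal
Level 2: Ada, Ben, Mae, Omar, Uma, Yul
Level 3: Dee, Fay, Gus, Hana, Nia, Pia, Sam, Tao, Xiu, Zoe

Dee, Fay, Gus, Hana, Nia, Pia, Sam, Tao, Xiu, Zoe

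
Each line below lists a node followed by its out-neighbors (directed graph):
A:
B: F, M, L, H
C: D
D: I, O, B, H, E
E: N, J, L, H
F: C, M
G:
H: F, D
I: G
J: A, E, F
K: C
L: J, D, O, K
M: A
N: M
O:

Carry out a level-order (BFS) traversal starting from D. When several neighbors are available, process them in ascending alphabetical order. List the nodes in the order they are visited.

D -> B -> E -> H -> I -> O -> F -> L -> M -> J -> N -> G -> C -> K -> A

Visit D; enqueue B, E, H, I, O → queue [B, E, H, I, O]
Visit B; enqueue F, L, M → queue [E, H, I, O, F, L, M]
Visit E; enqueue J, N → queue [H, I, O, F, L, M, J, N]
Visit H → queue [I, O, F, L, M, J, N]
Visit I; enqueue G → queue [O, F, L, M, J, N, G]
Visit O → queue [F, L, M, J, N, G]
Visit F; enqueue C → queue [L, M, J, N, G, C]
Visit L; enqueue K → queue [M, J, N, G, C, K]
Visit M; enqueue A → queue [J, N, G, C, K, A]
Visit J → queue [N, G, C, K, A]
Visit N → queue [G, C, K, A]
Visit G → queue [C, K, A]
Visit C → queue [K, A]
Visit K → queue [A]
Visit A → queue []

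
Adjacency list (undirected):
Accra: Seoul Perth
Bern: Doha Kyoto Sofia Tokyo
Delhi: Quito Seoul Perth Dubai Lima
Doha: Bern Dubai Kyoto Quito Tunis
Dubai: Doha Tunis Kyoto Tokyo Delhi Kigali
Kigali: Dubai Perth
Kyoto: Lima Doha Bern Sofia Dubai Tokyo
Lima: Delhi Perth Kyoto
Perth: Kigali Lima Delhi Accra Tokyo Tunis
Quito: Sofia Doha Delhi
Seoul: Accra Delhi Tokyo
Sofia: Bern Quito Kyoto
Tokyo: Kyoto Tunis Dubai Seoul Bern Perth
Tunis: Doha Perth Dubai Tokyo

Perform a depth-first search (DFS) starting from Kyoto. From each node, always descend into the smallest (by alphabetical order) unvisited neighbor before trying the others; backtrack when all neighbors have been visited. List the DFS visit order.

Kyoto Bern Doha Dubai Delhi Lima Perth Accra Seoul Tokyo Tunis Kigali Quito Sofia

Visit Kyoto
Kyoto → Bern
Bern → Doha
Doha → Dubai
Dubai → Delhi
Delhi → Lima
Lima → Perth
Perth → Accra
Accra → Seoul
Seoul → Tokyo
Tokyo → Tunis
Perth → Kigali
Delhi → Quito
Quito → Sofia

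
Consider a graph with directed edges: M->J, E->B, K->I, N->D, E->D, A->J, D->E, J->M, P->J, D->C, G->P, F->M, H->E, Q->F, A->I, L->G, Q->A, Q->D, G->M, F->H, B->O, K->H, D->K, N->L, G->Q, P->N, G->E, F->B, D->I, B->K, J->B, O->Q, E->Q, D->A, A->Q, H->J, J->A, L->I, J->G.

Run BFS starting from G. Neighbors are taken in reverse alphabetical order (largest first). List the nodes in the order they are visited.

Visit G; enqueue Q, P, M, E → queue [Q, P, M, E]
Visit Q; enqueue F, D, A → queue [P, M, E, F, D, A]
Visit P; enqueue N, J → queue [M, E, F, D, A, N, J]
Visit M → queue [E, F, D, A, N, J]
Visit E; enqueue B → queue [F, D, A, N, J, B]
Visit F; enqueue H → queue [D, A, N, J, B, H]
Visit D; enqueue K, I, C → queue [A, N, J, B, H, K, I, C]
Visit A → queue [N, J, B, H, K, I, C]
Visit N; enqueue L → queue [J, B, H, K, I, C, L]
Visit J → queue [B, H, K, I, C, L]
Visit B; enqueue O → queue [H, K, I, C, L, O]
Visit H → queue [K, I, C, L, O]
Visit K → queue [I, C, L, O]
Visit I → queue [C, L, O]
Visit C → queue [L, O]
Visit L → queue [O]
Visit O → queue []

G → Q → P → M → E → F → D → A → N → J → B → H → K → I → C → L → O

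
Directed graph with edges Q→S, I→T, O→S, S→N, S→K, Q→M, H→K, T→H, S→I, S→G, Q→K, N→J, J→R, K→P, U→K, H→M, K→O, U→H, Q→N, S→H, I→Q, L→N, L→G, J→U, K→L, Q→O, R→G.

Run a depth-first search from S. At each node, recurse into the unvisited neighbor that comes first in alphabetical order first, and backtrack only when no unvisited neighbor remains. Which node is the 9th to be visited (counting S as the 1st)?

U

Visit S
S → G
S → H
H → K
K → L
L → N
N → J
J → R
J → U
K → O
K → P
H → M
S → I
I → Q
I → T

Visit order: S, G, H, K, L, N, J, R, U, O, P, M, I, Q, T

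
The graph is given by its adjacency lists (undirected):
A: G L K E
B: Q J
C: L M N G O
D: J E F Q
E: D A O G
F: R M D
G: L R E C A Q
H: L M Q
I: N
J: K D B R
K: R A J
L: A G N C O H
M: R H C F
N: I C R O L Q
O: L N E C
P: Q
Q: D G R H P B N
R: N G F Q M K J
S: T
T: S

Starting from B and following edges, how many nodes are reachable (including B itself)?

18

BFS from B visits: B, J, Q, D, K, R, G, H, N, P, E, F, A, M, C, L, I, O
Reachable nodes: 18 of 20 total.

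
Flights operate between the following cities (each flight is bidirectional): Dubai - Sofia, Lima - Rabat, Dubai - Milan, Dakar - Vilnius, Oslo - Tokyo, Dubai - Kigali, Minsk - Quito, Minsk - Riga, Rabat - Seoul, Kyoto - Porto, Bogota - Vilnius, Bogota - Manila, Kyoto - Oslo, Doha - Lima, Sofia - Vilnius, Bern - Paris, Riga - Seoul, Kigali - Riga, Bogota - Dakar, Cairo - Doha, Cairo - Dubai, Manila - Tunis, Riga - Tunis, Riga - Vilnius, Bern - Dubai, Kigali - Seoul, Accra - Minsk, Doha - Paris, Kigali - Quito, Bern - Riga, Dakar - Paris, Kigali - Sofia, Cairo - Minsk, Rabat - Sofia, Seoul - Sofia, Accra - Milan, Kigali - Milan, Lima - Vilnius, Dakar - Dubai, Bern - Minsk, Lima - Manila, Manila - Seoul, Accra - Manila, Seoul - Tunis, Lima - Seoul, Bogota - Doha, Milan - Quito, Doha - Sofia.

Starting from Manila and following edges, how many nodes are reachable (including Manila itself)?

BFS from Manila visits: Manila, Accra, Bogota, Lima, Seoul, Tunis, Milan, Minsk, Dakar, Doha, Vilnius, Rabat, Kigali, Riga, Sofia, Dubai, Quito, Bern, Cairo, Paris
Reachable nodes: 20 of 24 total.

20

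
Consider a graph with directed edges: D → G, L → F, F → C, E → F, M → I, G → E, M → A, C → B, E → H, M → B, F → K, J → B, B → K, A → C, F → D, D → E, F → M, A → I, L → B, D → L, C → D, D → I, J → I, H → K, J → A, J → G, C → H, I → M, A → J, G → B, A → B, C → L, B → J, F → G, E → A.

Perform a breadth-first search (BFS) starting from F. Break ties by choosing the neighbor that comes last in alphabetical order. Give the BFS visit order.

F M K G D C I B A E L H J

Visit F; enqueue M, K, G, D, C → queue [M, K, G, D, C]
Visit M; enqueue I, B, A → queue [K, G, D, C, I, B, A]
Visit K → queue [G, D, C, I, B, A]
Visit G; enqueue E → queue [D, C, I, B, A, E]
Visit D; enqueue L → queue [C, I, B, A, E, L]
Visit C; enqueue H → queue [I, B, A, E, L, H]
Visit I → queue [B, A, E, L, H]
Visit B; enqueue J → queue [A, E, L, H, J]
Visit A → queue [E, L, H, J]
Visit E → queue [L, H, J]
Visit L → queue [H, J]
Visit H → queue [J]
Visit J → queue []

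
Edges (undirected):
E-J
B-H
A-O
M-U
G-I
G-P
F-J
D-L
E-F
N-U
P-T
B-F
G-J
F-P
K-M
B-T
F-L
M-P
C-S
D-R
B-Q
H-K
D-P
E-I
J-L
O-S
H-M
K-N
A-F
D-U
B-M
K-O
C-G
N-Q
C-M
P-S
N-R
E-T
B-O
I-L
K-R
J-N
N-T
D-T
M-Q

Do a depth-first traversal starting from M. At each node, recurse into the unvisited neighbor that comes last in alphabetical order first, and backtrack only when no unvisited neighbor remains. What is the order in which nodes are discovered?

Visit M
M → U
U → N
N → T
T → P
P → S
S → O
O → K
K → R
R → D
D → L
L → J
J → G
G → I
I → E
E → F
F → B
B → Q
B → H
F → A
G → C

M U N T P S O K R D L J G I E F B Q H A C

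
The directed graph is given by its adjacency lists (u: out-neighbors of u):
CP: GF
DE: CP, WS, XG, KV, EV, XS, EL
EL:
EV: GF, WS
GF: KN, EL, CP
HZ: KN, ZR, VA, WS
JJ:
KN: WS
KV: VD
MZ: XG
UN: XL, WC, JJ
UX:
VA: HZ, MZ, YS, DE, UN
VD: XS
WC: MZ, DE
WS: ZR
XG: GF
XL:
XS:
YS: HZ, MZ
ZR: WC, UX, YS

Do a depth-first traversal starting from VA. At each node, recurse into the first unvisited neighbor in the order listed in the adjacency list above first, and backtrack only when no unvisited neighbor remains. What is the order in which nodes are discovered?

VA HZ KN WS ZR WC MZ XG GF EL CP DE KV VD XS EV UX YS UN XL JJ

Visit VA
VA → HZ
HZ → KN
KN → WS
WS → ZR
ZR → WC
WC → MZ
MZ → XG
XG → GF
GF → EL
GF → CP
WC → DE
DE → KV
KV → VD
VD → XS
DE → EV
ZR → UX
ZR → YS
VA → UN
UN → XL
UN → JJ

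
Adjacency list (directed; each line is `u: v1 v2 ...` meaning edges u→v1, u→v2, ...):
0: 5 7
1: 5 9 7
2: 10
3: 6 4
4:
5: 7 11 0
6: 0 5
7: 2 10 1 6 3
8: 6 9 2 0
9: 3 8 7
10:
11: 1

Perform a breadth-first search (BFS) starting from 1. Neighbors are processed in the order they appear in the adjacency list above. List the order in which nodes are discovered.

1 → 5 → 9 → 7 → 11 → 0 → 3 → 8 → 2 → 10 → 6 → 4

Visit 1; enqueue 5, 9, 7 → queue [5, 9, 7]
Visit 5; enqueue 11, 0 → queue [9, 7, 11, 0]
Visit 9; enqueue 3, 8 → queue [7, 11, 0, 3, 8]
Visit 7; enqueue 2, 10, 6 → queue [11, 0, 3, 8, 2, 10, 6]
Visit 11 → queue [0, 3, 8, 2, 10, 6]
Visit 0 → queue [3, 8, 2, 10, 6]
Visit 3; enqueue 4 → queue [8, 2, 10, 6, 4]
Visit 8 → queue [2, 10, 6, 4]
Visit 2 → queue [10, 6, 4]
Visit 10 → queue [6, 4]
Visit 6 → queue [4]
Visit 4 → queue []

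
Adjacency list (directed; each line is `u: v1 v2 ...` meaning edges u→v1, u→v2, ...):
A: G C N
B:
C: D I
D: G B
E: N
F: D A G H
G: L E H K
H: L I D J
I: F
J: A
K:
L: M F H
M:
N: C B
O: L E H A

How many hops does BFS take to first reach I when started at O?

2

Level 0: O
Level 1: A, E, H, L
Level 2: C, D, F, G, I, J, M, N
Level 3: B, K
I first appears at level 2.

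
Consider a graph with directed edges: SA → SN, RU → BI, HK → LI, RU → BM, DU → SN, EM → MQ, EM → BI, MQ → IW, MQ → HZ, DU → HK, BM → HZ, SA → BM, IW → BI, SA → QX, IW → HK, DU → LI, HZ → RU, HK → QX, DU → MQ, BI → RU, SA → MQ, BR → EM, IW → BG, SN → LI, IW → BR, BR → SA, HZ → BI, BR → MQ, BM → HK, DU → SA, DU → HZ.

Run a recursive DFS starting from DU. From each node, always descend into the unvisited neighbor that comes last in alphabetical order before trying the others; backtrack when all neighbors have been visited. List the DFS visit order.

Visit DU
DU → SN
SN → LI
DU → SA
SA → QX
SA → MQ
MQ → IW
IW → HK
IW → BR
BR → EM
EM → BI
BI → RU
RU → BM
BM → HZ
IW → BG

DU, SN, LI, SA, QX, MQ, IW, HK, BR, EM, BI, RU, BM, HZ, BG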